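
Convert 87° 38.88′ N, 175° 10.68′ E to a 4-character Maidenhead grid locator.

RR77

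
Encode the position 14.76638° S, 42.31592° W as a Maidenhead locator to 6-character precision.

Shift to the Maidenhead origin (180°W, 90°S): lon 137.6841, lat 75.2336.
Field: lon ⌊137.6841/20⌋ = 6 → G; lat ⌊75.2336/10⌋ = 7 → H.
Square: lon ⌊17.6841/2⌋ = 8; lat ⌊5.2336/1⌋ = 5.
Subsquare: lon ⌊1.6841/0.0833333⌋ = 20 → u; lat ⌊0.2336/0.0416667⌋ = 5 → f.

GH85uf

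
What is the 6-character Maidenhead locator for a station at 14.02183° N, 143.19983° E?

Shift to the Maidenhead origin (180°W, 90°S): lon 323.1998, lat 104.0218.
Field: lon ⌊323.1998/20⌋ = 16 → Q; lat ⌊104.0218/10⌋ = 10 → K.
Square: lon ⌊3.1998/2⌋ = 1; lat ⌊4.0218/1⌋ = 4.
Subsquare: lon ⌊1.1998/0.0833333⌋ = 14 → o; lat ⌊0.0218/0.0416667⌋ = 0 → a.

QK14oa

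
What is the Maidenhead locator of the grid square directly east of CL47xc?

CL57ac

Longitude subsquare x = 23; +1 → 24, wraps to 0 = a, carry into square.
Longitude square 4; +1 → 5.
The latitude characters are unchanged.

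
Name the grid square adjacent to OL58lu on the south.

OL58lt

Latitude subsquare u = 20; −1 → 19 = t.
The longitude characters are unchanged.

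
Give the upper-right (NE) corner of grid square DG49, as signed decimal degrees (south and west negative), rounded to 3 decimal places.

-20.000, -110.000

Field D=3, G=6: +3·20° lon, +6·10° lat → SW at lon -120°, lat -30°.
Square 4, 9: +4·2° lon, +9·1° lat → SW at lon -112°, lat -21°.
Cell spans 2° lon × 1° lat. NE corner is SW corner plus one full cell.
latitude -20.000, longitude -110.000.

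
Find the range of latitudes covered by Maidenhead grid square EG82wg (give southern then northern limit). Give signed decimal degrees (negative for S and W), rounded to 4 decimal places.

-27.7500, -27.7083

Field E=4, G=6: +4·20° lon, +6·10° lat → SW at lon -100°, lat -30°.
Square 8, 2: +8·2° lon, +2·1° lat → SW at lon -84°, lat -28°.
Subsquare w=22, g=6: +22·0.0833333° lon, +6·0.0416667° lat → SW at lon -82.1667°, lat -27.75°.
Cell spans 0.0833333° lon × 0.0416667° lat.
south -27.7500, north -27.7083.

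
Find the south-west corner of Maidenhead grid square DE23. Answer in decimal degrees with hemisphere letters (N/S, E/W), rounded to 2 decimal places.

Field D=3, E=4: +3·20° lon, +4·10° lat → SW at lon -120°, lat -50°.
Square 2, 3: +2·2° lon, +3·1° lat → SW at lon -116°, lat -47°.
latitude 47.00° S, longitude 116.00° W.

47.00° S, 116.00° W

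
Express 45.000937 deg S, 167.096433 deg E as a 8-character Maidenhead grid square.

Add 180° to longitude and 90° to latitude: 347.09643, 44.99906.
Field: lon ⌊347.09643/20⌋ = 17 → R; lat ⌊44.99906/10⌋ = 4 → E.
Square: lon ⌊7.09643/2⌋ = 3; lat ⌊4.99906/1⌋ = 4.
Subsquare: lon ⌊1.09643/0.0833333⌋ = 13 → n; lat ⌊0.99906/0.0416667⌋ = 23 → x.
Extended square: lon ⌊0.01310/0.00833333⌋ = 1; lat ⌊0.04073/0.00416667⌋ = 9.

RE34nx19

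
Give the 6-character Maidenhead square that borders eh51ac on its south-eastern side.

Longitude subsquare a = 0; +1 → 1 = b.
Latitude subsquare c = 2; −1 → 1 = b.

EH51bb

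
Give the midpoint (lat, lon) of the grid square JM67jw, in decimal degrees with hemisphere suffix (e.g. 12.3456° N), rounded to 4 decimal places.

Field J=9, M=12: +9·20° lon, +12·10° lat → SW at lon 0°, lat 30°.
Square 6, 7: +6·2° lon, +7·1° lat → SW at lon 12°, lat 37°.
Subsquare j=9, w=22: +9·0.0833333° lon, +22·0.0416667° lat → SW at lon 12.75°, lat 37.9167°.
Cell spans 0.0833333° lon × 0.0416667° lat. Centre is SW corner plus half of each.
latitude 37.9375° N, longitude 12.7917° E.

37.9375° N, 12.7917° E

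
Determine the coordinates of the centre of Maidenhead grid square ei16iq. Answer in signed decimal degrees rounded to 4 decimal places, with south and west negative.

Field E=4, I=8: +4·20° lon, +8·10° lat → SW at lon -100°, lat -10°.
Square 1, 6: +1·2° lon, +6·1° lat → SW at lon -98°, lat -4°.
Subsquare i=8, q=16: +8·0.0833333° lon, +16·0.0416667° lat → SW at lon -97.3333°, lat -3.33333°.
Cell spans 0.0833333° lon × 0.0416667° lat. Centre is SW corner plus half of each.
latitude -3.3125, longitude -97.2917.

-3.3125, -97.2917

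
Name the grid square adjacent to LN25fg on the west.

LN25eg

Longitude subsquare f = 5; −1 → 4 = e.
The latitude characters are unchanged.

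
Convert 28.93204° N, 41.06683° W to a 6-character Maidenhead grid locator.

GL98lw

Shift to the Maidenhead origin (180°W, 90°S): lon 138.9332, lat 118.9320.
Field: lon ⌊138.9332/20⌋ = 6 → G; lat ⌊118.9320/10⌋ = 11 → L.
Square: lon ⌊18.9332/2⌋ = 9; lat ⌊8.9320/1⌋ = 8.
Subsquare: lon ⌊0.9332/0.0833333⌋ = 11 → l; lat ⌊0.9320/0.0416667⌋ = 22 → w.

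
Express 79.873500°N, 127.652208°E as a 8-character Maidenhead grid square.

Add 180° to longitude and 90° to latitude: 307.65221, 169.87350.
Field: 307.65221/20 → 15 → P, 169.87350/10 → 16 → Q; chars PQ.
Square: 7.65221/2 → 3, 9.87350/1 → 9; chars 39.
Subsquare: 1.65221/0.0833333 → 19 → t, 0.87350/0.0416667 → 20 → u; chars tu.
Extended square: 0.06887/0.00833333 → 8, 0.04017/0.00416667 → 9; chars 89.

PQ39tu89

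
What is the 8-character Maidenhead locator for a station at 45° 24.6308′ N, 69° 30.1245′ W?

FN55fj98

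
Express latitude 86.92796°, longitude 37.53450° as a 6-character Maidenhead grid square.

Add 180° to longitude and 90° to latitude: 217.5345, 176.9280.
Field: 217.5345/20 → 10 → K, 176.9280/10 → 17 → R; chars KR.
Square: 17.5345/2 → 8, 6.9280/1 → 6; chars 86.
Subsquare: 1.5345/0.0833333 → 18 → s, 0.9280/0.0416667 → 22 → w; chars sw.

KR86sw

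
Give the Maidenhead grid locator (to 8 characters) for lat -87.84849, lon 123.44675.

PA12rd36

Add 180° to longitude and 90° to latitude: 303.44675, 2.15151.
Field: 303.44675/20 → 15 → P, 2.15151/10 → 0 → A; chars PA.
Square: 3.44675/2 → 1, 2.15151/1 → 2; chars 12.
Subsquare: 1.44675/0.0833333 → 17 → r, 0.15151/0.0416667 → 3 → d; chars rd.
Extended square: 0.03008/0.00833333 → 3, 0.02651/0.00416667 → 6; chars 36.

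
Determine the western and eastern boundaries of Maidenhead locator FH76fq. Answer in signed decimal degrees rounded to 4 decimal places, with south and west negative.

Field F=5, H=7: +5·20° lon, +7·10° lat → SW at lon -80°, lat -20°.
Square 7, 6: +7·2° lon, +6·1° lat → SW at lon -66°, lat -14°.
Subsquare f=5, q=16: +5·0.0833333° lon, +16·0.0416667° lat → SW at lon -65.5833°, lat -13.3333°.
Cell spans 0.0833333° lon × 0.0416667° lat.
west -65.5833, east -65.5000.

-65.5833, -65.5000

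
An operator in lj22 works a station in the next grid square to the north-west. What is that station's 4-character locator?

Longitude square 2; −1 → 1.
Latitude square 2; +1 → 3.

LJ13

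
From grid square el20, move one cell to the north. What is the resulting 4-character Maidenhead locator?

Latitude square 0; +1 → 1.
The longitude characters are unchanged.

EL21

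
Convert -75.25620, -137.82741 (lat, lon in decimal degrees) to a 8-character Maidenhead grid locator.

CB14cr08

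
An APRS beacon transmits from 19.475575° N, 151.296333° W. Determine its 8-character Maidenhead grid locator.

Shift to the Maidenhead origin (180°W, 90°S): lon 28.70367, lat 109.47557.
Field (20°×10°, letters A–R): 28.70367/20 → 1 → B, 109.47557/10 → 10 → K; chars BK.
Square (2°×1°, digits 0–9): 8.70367/2 → 4, 9.47557/1 → 9; chars 49.
Subsquare (5′×2.5′, letters a–x): 0.70367/0.0833333 → 8 → i, 0.47557/0.0416667 → 11 → l; chars il.
Extended square (30″×15″, digits 0–9): 0.03700/0.00833333 → 4, 0.01724/0.00416667 → 4; chars 44.

BK49il44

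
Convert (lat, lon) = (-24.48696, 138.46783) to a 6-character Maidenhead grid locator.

PG95fm

Add 180° to longitude and 90° to latitude: 318.4678, 65.5130.
Field (20°×10°, letters A–R): 318.4678/20 → 15 → P, 65.5130/10 → 6 → G; chars PG.
Square (2°×1°, digits 0–9): 18.4678/2 → 9, 5.5130/1 → 5; chars 95.
Subsquare (5′×2.5′, letters a–x): 0.4678/0.0833333 → 5 → f, 0.5130/0.0416667 → 12 → m; chars fm.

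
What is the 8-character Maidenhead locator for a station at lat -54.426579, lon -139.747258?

Shift to the Maidenhead origin (180°W, 90°S): lon 40.25274, lat 35.57342.
Field (20°×10°, letters A–R): 40.25274/20 → 2 → C, 35.57342/10 → 3 → D; chars CD.
Square (2°×1°, digits 0–9): 0.25274/2 → 0, 5.57342/1 → 5; chars 05.
Subsquare (5′×2.5′, letters a–x): 0.25274/0.0833333 → 3 → d, 0.57342/0.0416667 → 13 → n; chars dn.
Extended square (30″×15″, digits 0–9): 0.00274/0.00833333 → 0, 0.03175/0.00416667 → 7; chars 07.

CD05dn07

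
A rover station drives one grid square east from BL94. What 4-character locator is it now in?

CL04

Longitude square 9; +1 → 10, wraps to 0, carry into field.
Longitude field B = 1; +1 → 2 = C.
The latitude characters are unchanged.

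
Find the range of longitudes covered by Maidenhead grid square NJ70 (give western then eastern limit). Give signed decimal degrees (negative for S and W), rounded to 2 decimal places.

94.00, 96.00

Field N=13, J=9: +13·20° lon, +9·10° lat → SW at lon 80°, lat 0°.
Square 7, 0: +7·2° lon, +0·1° lat → SW at lon 94°, lat 0°.
Cell spans 2° lon × 1° lat.
west 94.00, east 96.00.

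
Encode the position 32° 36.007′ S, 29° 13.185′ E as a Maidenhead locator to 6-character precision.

KF47oj

Shift to the Maidenhead origin (180°W, 90°S): lon 209.2198, lat 57.3999.
Field: 209.2198/20 → 10 → K, 57.3999/10 → 5 → F; chars KF.
Square: 9.2198/2 → 4, 7.3999/1 → 7; chars 47.
Subsquare: 1.2198/0.0833333 → 14 → o, 0.3999/0.0416667 → 9 → j; chars oj.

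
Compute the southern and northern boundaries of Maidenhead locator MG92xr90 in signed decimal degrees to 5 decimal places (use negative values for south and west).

-27.29167, -27.28750

Field M=12, G=6: +12·20° lon, +6·10° lat → SW at lon 60°, lat -30°.
Square 9, 2: +9·2° lon, +2·1° lat → SW at lon 78°, lat -28°.
Subsquare x=23, r=17: +23·0.0833333° lon, +17·0.0416667° lat → SW at lon 79.9167°, lat -27.2917°.
Extended square 9, 0: +9·0.00833333° lon, +0·0.00416667° lat → SW at lon 79.9917°, lat -27.2917°.
Cell spans 0.00833333° lon × 0.00416667° lat.
south -27.29167, north -27.28750.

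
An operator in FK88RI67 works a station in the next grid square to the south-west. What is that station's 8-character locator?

FK88ri56

Longitude extended square 6; −1 → 5.
Latitude extended square 7; −1 → 6.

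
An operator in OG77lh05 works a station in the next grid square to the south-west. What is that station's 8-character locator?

OG77kh94

Longitude extended square 0; −1 → -1, wraps to 9, carry into subsquare.
Longitude subsquare l = 11; −1 → 10 = k.
Latitude extended square 5; −1 → 4.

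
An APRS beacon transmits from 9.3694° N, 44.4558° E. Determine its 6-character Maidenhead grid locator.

LJ29fi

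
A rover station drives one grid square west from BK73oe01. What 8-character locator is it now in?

BK73ne91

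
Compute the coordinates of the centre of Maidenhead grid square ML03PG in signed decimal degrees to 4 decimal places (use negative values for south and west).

Field M=12, L=11: +12·20° lon, +11·10° lat → SW at lon 60°, lat 20°.
Square 0, 3: +0·2° lon, +3·1° lat → SW at lon 60°, lat 23°.
Subsquare p=15, g=6: +15·0.0833333° lon, +6·0.0416667° lat → SW at lon 61.25°, lat 23.25°.
Cell spans 0.0833333° lon × 0.0416667° lat. Centre is SW corner plus half of each.
latitude 23.2708, longitude 61.2917.

23.2708, 61.2917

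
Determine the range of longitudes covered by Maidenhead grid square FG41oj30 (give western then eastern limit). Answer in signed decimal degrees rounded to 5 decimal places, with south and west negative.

-70.80833, -70.80000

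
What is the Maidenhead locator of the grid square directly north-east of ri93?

AI04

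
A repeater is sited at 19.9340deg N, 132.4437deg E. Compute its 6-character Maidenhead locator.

PK69fw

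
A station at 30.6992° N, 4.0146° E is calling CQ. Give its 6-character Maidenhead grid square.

JM20aq

Offset from 180°W / 90°S: lon 184.0146°, lat 120.6992°.
Field: lon ⌊184.0146/20⌋ = 9 → J; lat ⌊120.6992/10⌋ = 12 → M.
Square: lon ⌊4.0146/2⌋ = 2; lat ⌊0.6992/1⌋ = 0.
Subsquare: lon ⌊0.0146/0.0833333⌋ = 0 → a; lat ⌊0.6992/0.0416667⌋ = 16 → q.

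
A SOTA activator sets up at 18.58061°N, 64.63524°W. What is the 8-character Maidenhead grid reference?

FK78qn39

Add 180° to longitude and 90° to latitude: 115.36476, 108.58061.
Field (20°×10°, letters A–R): 115.36476/20 → 5 → F, 108.58061/10 → 10 → K; chars FK.
Square (2°×1°, digits 0–9): 15.36476/2 → 7, 8.58061/1 → 8; chars 78.
Subsquare (5′×2.5′, letters a–x): 1.36476/0.0833333 → 16 → q, 0.58061/0.0416667 → 13 → n; chars qn.
Extended square (30″×15″, digits 0–9): 0.03143/0.00833333 → 3, 0.03894/0.00416667 → 9; chars 39.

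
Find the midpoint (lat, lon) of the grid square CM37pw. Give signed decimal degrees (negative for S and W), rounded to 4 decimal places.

37.9375, -132.7083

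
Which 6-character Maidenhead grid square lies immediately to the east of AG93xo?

Longitude subsquare x = 23; +1 → 24, wraps to 0 = a, carry into square.
Longitude square 9; +1 → 10, wraps to 0, carry into field.
Longitude field A = 0; +1 → 1 = B.
The latitude characters are unchanged.

BG03ao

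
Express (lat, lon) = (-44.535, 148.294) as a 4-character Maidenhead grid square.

QE45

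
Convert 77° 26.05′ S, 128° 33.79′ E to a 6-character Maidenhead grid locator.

Add 180° to longitude and 90° to latitude: 308.5632, 12.5658.
Field: lon ⌊308.5632/20⌋ = 15 → P; lat ⌊12.5658/10⌋ = 1 → B.
Square: lon ⌊8.5632/2⌋ = 4; lat ⌊2.5658/1⌋ = 2.
Subsquare: lon ⌊0.5632/0.0833333⌋ = 6 → g; lat ⌊0.5658/0.0416667⌋ = 13 → n.

PB42gn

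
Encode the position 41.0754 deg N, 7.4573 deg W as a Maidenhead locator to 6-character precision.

IN61gb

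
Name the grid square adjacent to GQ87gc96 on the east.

GQ87hc06

Longitude extended square 9; +1 → 10, wraps to 0, carry into subsquare.
Longitude subsquare g = 6; +1 → 7 = h.
The latitude characters are unchanged.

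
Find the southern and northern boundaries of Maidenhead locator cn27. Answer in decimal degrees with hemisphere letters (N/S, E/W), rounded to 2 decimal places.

47.00° N, 48.00° N

Field C=2, N=13: +2·20° lon, +13·10° lat → SW at lon -140°, lat 40°.
Square 2, 7: +2·2° lon, +7·1° lat → SW at lon -136°, lat 47°.
Cell spans 2° lon × 1° lat.
south 47.00° N, north 48.00° N.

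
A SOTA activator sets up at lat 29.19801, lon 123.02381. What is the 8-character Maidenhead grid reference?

PL19me27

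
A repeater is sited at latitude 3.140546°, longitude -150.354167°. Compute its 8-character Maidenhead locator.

BJ43td73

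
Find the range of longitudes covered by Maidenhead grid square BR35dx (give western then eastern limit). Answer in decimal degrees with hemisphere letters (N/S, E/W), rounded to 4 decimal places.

153.7500° W, 153.6667° W

Field B=1, R=17: +1·20° lon, +17·10° lat → SW at lon -160°, lat 80°.
Square 3, 5: +3·2° lon, +5·1° lat → SW at lon -154°, lat 85°.
Subsquare d=3, x=23: +3·0.0833333° lon, +23·0.0416667° lat → SW at lon -153.75°, lat 85.9583°.
Cell spans 0.0833333° lon × 0.0416667° lat.
west 153.7500° W, east 153.6667° W.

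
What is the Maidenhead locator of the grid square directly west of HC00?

Longitude square 0; −1 → -1, wraps to 9, carry into field.
Longitude field H = 7; −1 → 6 = G.
The latitude characters are unchanged.

GC90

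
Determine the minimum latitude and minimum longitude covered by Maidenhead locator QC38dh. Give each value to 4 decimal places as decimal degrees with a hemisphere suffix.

61.7083° S, 146.2500° E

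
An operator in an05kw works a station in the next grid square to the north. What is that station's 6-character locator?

Latitude subsquare w = 22; +1 → 23 = x.
The longitude characters are unchanged.

AN05kx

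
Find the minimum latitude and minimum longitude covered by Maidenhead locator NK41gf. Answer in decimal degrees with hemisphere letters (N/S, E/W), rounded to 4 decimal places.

Field N=13, K=10: +13·20° lon, +10·10° lat → SW at lon 80°, lat 10°.
Square 4, 1: +4·2° lon, +1·1° lat → SW at lon 88°, lat 11°.
Subsquare g=6, f=5: +6·0.0833333° lon, +5·0.0416667° lat → SW at lon 88.5°, lat 11.2083°.
latitude 11.2083° N, longitude 88.5000° E.

11.2083° N, 88.5000° E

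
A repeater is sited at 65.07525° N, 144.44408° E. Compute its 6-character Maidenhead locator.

Offset from 180°W / 90°S: lon 324.4441°, lat 155.0752°.
Field (20°×10°, letters A–R): lon ⌊324.4441/20⌋ = 16 → Q; lat ⌊155.0752/10⌋ = 15 → P.
Square (2°×1°, digits 0–9): lon ⌊4.4441/2⌋ = 2; lat ⌊5.0752/1⌋ = 5.
Subsquare (5′×2.5′, letters a–x): lon ⌊0.4441/0.0833333⌋ = 5 → f; lat ⌊0.0752/0.0416667⌋ = 1 → b.

QP25fb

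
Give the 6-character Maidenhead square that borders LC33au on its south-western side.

Longitude subsquare a = 0; −1 → -1, wraps to 23 = x, carry into square.
Longitude square 3; −1 → 2.
Latitude subsquare u = 20; −1 → 19 = t.

LC23xt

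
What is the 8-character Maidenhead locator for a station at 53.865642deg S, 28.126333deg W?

Add 180° to longitude and 90° to latitude: 151.87367, 36.13436.
Field: lon ⌊151.87367/20⌋ = 7 → H; lat ⌊36.13436/10⌋ = 3 → D.
Square: lon ⌊11.87367/2⌋ = 5; lat ⌊6.13436/1⌋ = 6.
Subsquare: lon ⌊1.87367/0.0833333⌋ = 22 → w; lat ⌊0.13436/0.0416667⌋ = 3 → d.
Extended square: lon ⌊0.04033/0.00833333⌋ = 4; lat ⌊0.00936/0.00416667⌋ = 2.

HD56wd42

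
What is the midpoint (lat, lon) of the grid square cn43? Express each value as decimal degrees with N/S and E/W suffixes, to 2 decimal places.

Field C=2, N=13: +2·20° lon, +13·10° lat → SW at lon -140°, lat 40°.
Square 4, 3: +4·2° lon, +3·1° lat → SW at lon -132°, lat 43°.
Cell spans 2° lon × 1° lat. Centre is SW corner plus half of each.
latitude 43.50° N, longitude 131.00° W.

43.50° N, 131.00° W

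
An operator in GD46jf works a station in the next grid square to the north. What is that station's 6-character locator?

GD46jg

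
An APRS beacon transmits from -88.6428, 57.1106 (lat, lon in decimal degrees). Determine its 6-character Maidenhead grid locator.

LA81ni

Add 180° to longitude and 90° to latitude: 237.1106, 1.3572.
Field (20°×10°, letters A–R): lon ⌊237.1106/20⌋ = 11 → L; lat ⌊1.3572/10⌋ = 0 → A.
Square (2°×1°, digits 0–9): lon ⌊17.1106/2⌋ = 8; lat ⌊1.3572/1⌋ = 1.
Subsquare (5′×2.5′, letters a–x): lon ⌊1.1106/0.0833333⌋ = 13 → n; lat ⌊0.3572/0.0416667⌋ = 8 → i.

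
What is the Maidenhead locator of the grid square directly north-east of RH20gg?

RH20hh

Longitude subsquare g = 6; +1 → 7 = h.
Latitude subsquare g = 6; +1 → 7 = h.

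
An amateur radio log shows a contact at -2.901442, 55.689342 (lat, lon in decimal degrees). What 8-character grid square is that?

LI77uc23

Add 180° to longitude and 90° to latitude: 235.68934, 87.09856.
Field: 235.68934/20 → 11 → L, 87.09856/10 → 8 → I; chars LI.
Square: 15.68934/2 → 7, 7.09856/1 → 7; chars 77.
Subsquare: 1.68934/0.0833333 → 20 → u, 0.09856/0.0416667 → 2 → c; chars uc.
Extended square: 0.02268/0.00833333 → 2, 0.01522/0.00416667 → 3; chars 23.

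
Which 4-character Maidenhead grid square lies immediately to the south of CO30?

CN39

Latitude square 0; −1 → -1, wraps to 9, carry into field.
Latitude field O = 14; −1 → 13 = N.
The longitude characters are unchanged.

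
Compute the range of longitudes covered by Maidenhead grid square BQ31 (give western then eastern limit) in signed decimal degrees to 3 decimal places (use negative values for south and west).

Field B=1, Q=16: +1·20° lon, +16·10° lat → SW at lon -160°, lat 70°.
Square 3, 1: +3·2° lon, +1·1° lat → SW at lon -154°, lat 71°.
Cell spans 2° lon × 1° lat.
west -154.000, east -152.000.

-154.000, -152.000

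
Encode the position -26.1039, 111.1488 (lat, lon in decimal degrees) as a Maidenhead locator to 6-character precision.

OG53nv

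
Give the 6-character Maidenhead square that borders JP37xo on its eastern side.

Longitude subsquare x = 23; +1 → 24, wraps to 0 = a, carry into square.
Longitude square 3; +1 → 4.
The latitude characters are unchanged.

JP47ao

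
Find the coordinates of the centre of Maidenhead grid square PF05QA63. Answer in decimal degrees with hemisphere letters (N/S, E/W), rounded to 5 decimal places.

34.98542° S, 121.38750° E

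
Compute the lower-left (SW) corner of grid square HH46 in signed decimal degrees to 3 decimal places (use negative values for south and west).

Field H=7, H=7: +7·20° lon, +7·10° lat → SW at lon -40°, lat -20°.
Square 4, 6: +4·2° lon, +6·1° lat → SW at lon -32°, lat -14°.
latitude -14.000, longitude -32.000.

-14.000, -32.000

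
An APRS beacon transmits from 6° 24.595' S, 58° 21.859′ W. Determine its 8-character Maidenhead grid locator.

GI03to61

Add 180° to longitude and 90° to latitude: 121.63568, 83.59008.
Field (20°×10°, letters A–R): lon ⌊121.63568/20⌋ = 6 → G; lat ⌊83.59008/10⌋ = 8 → I.
Square (2°×1°, digits 0–9): lon ⌊1.63568/2⌋ = 0; lat ⌊3.59008/1⌋ = 3.
Subsquare (5′×2.5′, letters a–x): lon ⌊1.63568/0.0833333⌋ = 19 → t; lat ⌊0.59008/0.0416667⌋ = 14 → o.
Extended square (30″×15″, digits 0–9): lon ⌊0.05235/0.00833333⌋ = 6; lat ⌊0.00675/0.00416667⌋ = 1.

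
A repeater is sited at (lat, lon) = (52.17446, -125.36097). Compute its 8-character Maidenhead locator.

CO72he61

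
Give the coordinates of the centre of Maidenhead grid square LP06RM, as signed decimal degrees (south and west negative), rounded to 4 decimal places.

Field L=11, P=15: +11·20° lon, +15·10° lat → SW at lon 40°, lat 60°.
Square 0, 6: +0·2° lon, +6·1° lat → SW at lon 40°, lat 66°.
Subsquare r=17, m=12: +17·0.0833333° lon, +12·0.0416667° lat → SW at lon 41.4167°, lat 66.5°.
Cell spans 0.0833333° lon × 0.0416667° lat. Centre is SW corner plus half of each.
latitude 66.5208, longitude 41.4583.

66.5208, 41.4583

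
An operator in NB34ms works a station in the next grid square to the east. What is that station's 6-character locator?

Longitude subsquare m = 12; +1 → 13 = n.
The latitude characters are unchanged.

NB34ns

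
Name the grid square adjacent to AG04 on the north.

Latitude square 4; +1 → 5.
The longitude characters are unchanged.

AG05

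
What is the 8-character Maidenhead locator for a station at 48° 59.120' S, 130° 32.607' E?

Shift to the Maidenhead origin (180°W, 90°S): lon 310.54345, lat 41.01467.
Field (20°×10°, letters A–R): lon ⌊310.54345/20⌋ = 15 → P; lat ⌊41.01467/10⌋ = 4 → E.
Square (2°×1°, digits 0–9): lon ⌊10.54345/2⌋ = 5; lat ⌊1.01467/1⌋ = 1.
Subsquare (5′×2.5′, letters a–x): lon ⌊0.54345/0.0833333⌋ = 6 → g; lat ⌊0.01467/0.0416667⌋ = 0 → a.
Extended square (30″×15″, digits 0–9): lon ⌊0.04345/0.00833333⌋ = 5; lat ⌊0.01467/0.00416667⌋ = 3.

PE51ga53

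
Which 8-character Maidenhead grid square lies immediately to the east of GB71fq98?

GB71gq08

Longitude extended square 9; +1 → 10, wraps to 0, carry into subsquare.
Longitude subsquare f = 5; +1 → 6 = g.
The latitude characters are unchanged.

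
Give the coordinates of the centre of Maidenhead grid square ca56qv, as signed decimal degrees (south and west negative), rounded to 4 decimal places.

-83.1042, -128.6250

Field C=2, A=0: +2·20° lon, +0·10° lat → SW at lon -140°, lat -90°.
Square 5, 6: +5·2° lon, +6·1° lat → SW at lon -130°, lat -84°.
Subsquare q=16, v=21: +16·0.0833333° lon, +21·0.0416667° lat → SW at lon -128.667°, lat -83.125°.
Cell spans 0.0833333° lon × 0.0416667° lat. Centre is SW corner plus half of each.
latitude -83.1042, longitude -128.6250.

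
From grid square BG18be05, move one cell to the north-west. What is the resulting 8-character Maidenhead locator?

BG18ae96

Longitude extended square 0; −1 → -1, wraps to 9, carry into subsquare.
Longitude subsquare b = 1; −1 → 0 = a.
Latitude extended square 5; +1 → 6.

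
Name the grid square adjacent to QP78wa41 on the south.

QP78wa40

Latitude extended square 1; −1 → 0.
The longitude characters are unchanged.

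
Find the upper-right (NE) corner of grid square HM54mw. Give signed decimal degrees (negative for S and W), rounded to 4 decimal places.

34.9583, -28.9167

Field H=7, M=12: +7·20° lon, +12·10° lat → SW at lon -40°, lat 30°.
Square 5, 4: +5·2° lon, +4·1° lat → SW at lon -30°, lat 34°.
Subsquare m=12, w=22: +12·0.0833333° lon, +22·0.0416667° lat → SW at lon -29°, lat 34.9167°.
Cell spans 0.0833333° lon × 0.0416667° lat. NE corner is SW corner plus one full cell.
latitude 34.9583, longitude -28.9167.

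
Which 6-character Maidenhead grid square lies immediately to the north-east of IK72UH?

IK72vi

Longitude subsquare u = 20; +1 → 21 = v.
Latitude subsquare h = 7; +1 → 8 = i.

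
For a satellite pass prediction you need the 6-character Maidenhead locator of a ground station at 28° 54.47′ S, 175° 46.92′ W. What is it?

AG21cc

Add 180° to longitude and 90° to latitude: 4.2180, 61.0922.
Field (20°×10°, letters A–R): lon ⌊4.2180/20⌋ = 0 → A; lat ⌊61.0922/10⌋ = 6 → G.
Square (2°×1°, digits 0–9): lon ⌊4.2180/2⌋ = 2; lat ⌊1.0922/1⌋ = 1.
Subsquare (5′×2.5′, letters a–x): lon ⌊0.2180/0.0833333⌋ = 2 → c; lat ⌊0.0922/0.0416667⌋ = 2 → c.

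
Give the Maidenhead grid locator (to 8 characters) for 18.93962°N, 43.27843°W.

GK88iw65

Shift to the Maidenhead origin (180°W, 90°S): lon 136.72157, lat 108.93962.
Field (20°×10°, letters A–R): 136.72157/20 → 6 → G, 108.93962/10 → 10 → K; chars GK.
Square (2°×1°, digits 0–9): 16.72157/2 → 8, 8.93962/1 → 8; chars 88.
Subsquare (5′×2.5′, letters a–x): 0.72157/0.0833333 → 8 → i, 0.93962/0.0416667 → 22 → w; chars iw.
Extended square (30″×15″, digits 0–9): 0.05490/0.00833333 → 6, 0.02295/0.00416667 → 5; chars 65.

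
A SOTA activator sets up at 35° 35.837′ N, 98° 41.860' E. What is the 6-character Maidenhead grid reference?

Shift to the Maidenhead origin (180°W, 90°S): lon 278.6977, lat 125.5973.
Field: lon ⌊278.6977/20⌋ = 13 → N; lat ⌊125.5973/10⌋ = 12 → M.
Square: lon ⌊18.6977/2⌋ = 9; lat ⌊5.5973/1⌋ = 5.
Subsquare: lon ⌊0.6977/0.0833333⌋ = 8 → i; lat ⌊0.5973/0.0416667⌋ = 14 → o.

NM95io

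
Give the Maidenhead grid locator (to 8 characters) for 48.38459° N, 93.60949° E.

NN68tj32

Offset from 180°W / 90°S: lon 273.60949°, lat 138.38459°.
Field: lon ⌊273.60949/20⌋ = 13 → N; lat ⌊138.38459/10⌋ = 13 → N.
Square: lon ⌊13.60949/2⌋ = 6; lat ⌊8.38459/1⌋ = 8.
Subsquare: lon ⌊1.60949/0.0833333⌋ = 19 → t; lat ⌊0.38459/0.0416667⌋ = 9 → j.
Extended square: lon ⌊0.02616/0.00833333⌋ = 3; lat ⌊0.00959/0.00416667⌋ = 2.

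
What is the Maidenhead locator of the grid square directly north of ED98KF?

ED98kg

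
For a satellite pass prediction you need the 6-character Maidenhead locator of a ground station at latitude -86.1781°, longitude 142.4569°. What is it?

QA13ft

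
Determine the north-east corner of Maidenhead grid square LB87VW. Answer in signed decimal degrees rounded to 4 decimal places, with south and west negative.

-72.0417, 57.8333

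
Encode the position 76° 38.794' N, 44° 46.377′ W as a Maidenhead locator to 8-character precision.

Shift to the Maidenhead origin (180°W, 90°S): lon 135.22705, lat 166.64657.
Field (20°×10°, letters A–R): 135.22705/20 → 6 → G, 166.64657/10 → 16 → Q; chars GQ.
Square (2°×1°, digits 0–9): 15.22705/2 → 7, 6.64657/1 → 6; chars 76.
Subsquare (5′×2.5′, letters a–x): 1.22705/0.0833333 → 14 → o, 0.64657/0.0416667 → 15 → p; chars op.
Extended square (30″×15″, digits 0–9): 0.06038/0.00833333 → 7, 0.02157/0.00416667 → 5; chars 75.

GQ76op75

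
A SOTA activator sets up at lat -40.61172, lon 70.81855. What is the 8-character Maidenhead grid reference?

Offset from 180°W / 90°S: lon 250.81855°, lat 49.38828°.
Field (20°×10°, letters A–R): lon ⌊250.81855/20⌋ = 12 → M; lat ⌊49.38828/10⌋ = 4 → E.
Square (2°×1°, digits 0–9): lon ⌊10.81855/2⌋ = 5; lat ⌊9.38828/1⌋ = 9.
Subsquare (5′×2.5′, letters a–x): lon ⌊0.81855/0.0833333⌋ = 9 → j; lat ⌊0.38828/0.0416667⌋ = 9 → j.
Extended square (30″×15″, digits 0–9): lon ⌊0.06855/0.00833333⌋ = 8; lat ⌊0.01328/0.00416667⌋ = 3.

ME59jj83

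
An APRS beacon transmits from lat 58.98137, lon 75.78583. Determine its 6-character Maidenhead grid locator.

Add 180° to longitude and 90° to latitude: 255.7858, 148.9814.
Field: lon ⌊255.7858/20⌋ = 12 → M; lat ⌊148.9814/10⌋ = 14 → O.
Square: lon ⌊15.7858/2⌋ = 7; lat ⌊8.9814/1⌋ = 8.
Subsquare: lon ⌊1.7858/0.0833333⌋ = 21 → v; lat ⌊0.9814/0.0416667⌋ = 23 → x.

MO78vx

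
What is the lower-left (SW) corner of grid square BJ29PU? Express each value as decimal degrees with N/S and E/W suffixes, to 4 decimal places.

Field B=1, J=9: +1·20° lon, +9·10° lat → SW at lon -160°, lat 0°.
Square 2, 9: +2·2° lon, +9·1° lat → SW at lon -156°, lat 9°.
Subsquare p=15, u=20: +15·0.0833333° lon, +20·0.0416667° lat → SW at lon -154.75°, lat 9.83333°.
latitude 9.8333° N, longitude 154.7500° W.

9.8333° N, 154.7500° W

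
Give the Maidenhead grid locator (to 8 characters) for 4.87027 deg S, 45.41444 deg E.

LI25qd91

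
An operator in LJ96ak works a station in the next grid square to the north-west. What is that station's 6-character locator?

LJ86xl

Longitude subsquare a = 0; −1 → -1, wraps to 23 = x, carry into square.
Longitude square 9; −1 → 8.
Latitude subsquare k = 10; +1 → 11 = l.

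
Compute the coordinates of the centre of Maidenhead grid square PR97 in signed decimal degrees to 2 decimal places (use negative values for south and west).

87.50, 139.00

Field P=15, R=17: +15·20° lon, +17·10° lat → SW at lon 120°, lat 80°.
Square 9, 7: +9·2° lon, +7·1° lat → SW at lon 138°, lat 87°.
Cell spans 2° lon × 1° lat. Centre is SW corner plus half of each.
latitude 87.50, longitude 139.00.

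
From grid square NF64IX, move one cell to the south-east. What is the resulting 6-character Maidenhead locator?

Longitude subsquare i = 8; +1 → 9 = j.
Latitude subsquare x = 23; −1 → 22 = w.

NF64jw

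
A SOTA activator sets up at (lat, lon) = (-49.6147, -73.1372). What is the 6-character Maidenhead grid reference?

FE30kj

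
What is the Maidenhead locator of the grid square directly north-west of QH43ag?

QH33xh

Longitude subsquare a = 0; −1 → -1, wraps to 23 = x, carry into square.
Longitude square 4; −1 → 3.
Latitude subsquare g = 6; +1 → 7 = h.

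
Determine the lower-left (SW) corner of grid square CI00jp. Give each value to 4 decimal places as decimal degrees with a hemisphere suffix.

9.3750° S, 139.2500° W

Field C=2, I=8: +2·20° lon, +8·10° lat → SW at lon -140°, lat -10°.
Square 0, 0: +0·2° lon, +0·1° lat → SW at lon -140°, lat -10°.
Subsquare j=9, p=15: +9·0.0833333° lon, +15·0.0416667° lat → SW at lon -139.25°, lat -9.375°.
latitude 9.3750° S, longitude 139.2500° W.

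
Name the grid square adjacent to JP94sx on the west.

JP94rx

Longitude subsquare s = 18; −1 → 17 = r.
The latitude characters are unchanged.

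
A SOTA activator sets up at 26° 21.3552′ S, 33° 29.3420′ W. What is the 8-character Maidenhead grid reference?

HG33gp14

Shift to the Maidenhead origin (180°W, 90°S): lon 146.51097, lat 63.64408.
Field: 146.51097/20 → 7 → H, 63.64408/10 → 6 → G; chars HG.
Square: 6.51097/2 → 3, 3.64408/1 → 3; chars 33.
Subsquare: 0.51097/0.0833333 → 6 → g, 0.64408/0.0416667 → 15 → p; chars gp.
Extended square: 0.01097/0.00833333 → 1, 0.01908/0.00416667 → 4; chars 14.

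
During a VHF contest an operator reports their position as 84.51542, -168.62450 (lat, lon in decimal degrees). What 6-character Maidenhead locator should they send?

AR54qm

Shift to the Maidenhead origin (180°W, 90°S): lon 11.3755, lat 174.5154.
Field: 11.3755/20 → 0 → A, 174.5154/10 → 17 → R; chars AR.
Square: 11.3755/2 → 5, 4.5154/1 → 4; chars 54.
Subsquare: 1.3755/0.0833333 → 16 → q, 0.5154/0.0416667 → 12 → m; chars qm.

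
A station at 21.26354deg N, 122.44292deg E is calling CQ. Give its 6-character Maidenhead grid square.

Shift to the Maidenhead origin (180°W, 90°S): lon 302.4429, lat 111.2635.
Field (20°×10°, letters A–R): lon ⌊302.4429/20⌋ = 15 → P; lat ⌊111.2635/10⌋ = 11 → L.
Square (2°×1°, digits 0–9): lon ⌊2.4429/2⌋ = 1; lat ⌊1.2635/1⌋ = 1.
Subsquare (5′×2.5′, letters a–x): lon ⌊0.4429/0.0833333⌋ = 5 → f; lat ⌊0.2635/0.0416667⌋ = 6 → g.

PL11fg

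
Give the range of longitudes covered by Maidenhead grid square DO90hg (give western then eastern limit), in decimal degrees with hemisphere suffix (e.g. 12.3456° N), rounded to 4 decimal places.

101.4167° W, 101.3333° W

Field D=3, O=14: +3·20° lon, +14·10° lat → SW at lon -120°, lat 50°.
Square 9, 0: +9·2° lon, +0·1° lat → SW at lon -102°, lat 50°.
Subsquare h=7, g=6: +7·0.0833333° lon, +6·0.0416667° lat → SW at lon -101.417°, lat 50.25°.
Cell spans 0.0833333° lon × 0.0416667° lat.
west 101.4167° W, east 101.3333° W.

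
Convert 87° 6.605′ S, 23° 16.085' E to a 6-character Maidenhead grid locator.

KA12pv

Shift to the Maidenhead origin (180°W, 90°S): lon 203.2681, lat 2.8899.
Field (20°×10°, letters A–R): lon ⌊203.2681/20⌋ = 10 → K; lat ⌊2.8899/10⌋ = 0 → A.
Square (2°×1°, digits 0–9): lon ⌊3.2681/2⌋ = 1; lat ⌊2.8899/1⌋ = 2.
Subsquare (5′×2.5′, letters a–x): lon ⌊1.2681/0.0833333⌋ = 15 → p; lat ⌊0.8899/0.0416667⌋ = 21 → v.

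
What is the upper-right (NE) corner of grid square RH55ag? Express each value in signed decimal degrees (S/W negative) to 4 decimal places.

Field R=17, H=7: +17·20° lon, +7·10° lat → SW at lon 160°, lat -20°.
Square 5, 5: +5·2° lon, +5·1° lat → SW at lon 170°, lat -15°.
Subsquare a=0, g=6: +0·0.0833333° lon, +6·0.0416667° lat → SW at lon 170°, lat -14.75°.
Cell spans 0.0833333° lon × 0.0416667° lat. NE corner is SW corner plus one full cell.
latitude -14.7083, longitude 170.0833.

-14.7083, 170.0833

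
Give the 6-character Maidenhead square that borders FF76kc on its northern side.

FF76kd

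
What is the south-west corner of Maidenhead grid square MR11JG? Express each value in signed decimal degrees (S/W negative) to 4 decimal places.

81.2500, 62.7500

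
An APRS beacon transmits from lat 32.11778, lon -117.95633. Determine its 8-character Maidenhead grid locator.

DM12ac58

Shift to the Maidenhead origin (180°W, 90°S): lon 62.04367, lat 122.11778.
Field (20°×10°, letters A–R): 62.04367/20 → 3 → D, 122.11778/10 → 12 → M; chars DM.
Square (2°×1°, digits 0–9): 2.04367/2 → 1, 2.11778/1 → 2; chars 12.
Subsquare (5′×2.5′, letters a–x): 0.04367/0.0833333 → 0 → a, 0.11778/0.0416667 → 2 → c; chars ac.
Extended square (30″×15″, digits 0–9): 0.04367/0.00833333 → 5, 0.03445/0.00416667 → 8; chars 58.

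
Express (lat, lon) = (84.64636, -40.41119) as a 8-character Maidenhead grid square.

Shift to the Maidenhead origin (180°W, 90°S): lon 139.58881, lat 174.64636.
Field (20°×10°, letters A–R): lon ⌊139.58881/20⌋ = 6 → G; lat ⌊174.64636/10⌋ = 17 → R.
Square (2°×1°, digits 0–9): lon ⌊19.58881/2⌋ = 9; lat ⌊4.64636/1⌋ = 4.
Subsquare (5′×2.5′, letters a–x): lon ⌊1.58881/0.0833333⌋ = 19 → t; lat ⌊0.64636/0.0416667⌋ = 15 → p.
Extended square (30″×15″, digits 0–9): lon ⌊0.00548/0.00833333⌋ = 0; lat ⌊0.02136/0.00416667⌋ = 5.

GR94tp05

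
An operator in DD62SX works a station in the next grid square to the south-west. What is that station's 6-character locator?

DD62rw

Longitude subsquare s = 18; −1 → 17 = r.
Latitude subsquare x = 23; −1 → 22 = w.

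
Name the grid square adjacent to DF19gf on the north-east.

DF19hg

Longitude subsquare g = 6; +1 → 7 = h.
Latitude subsquare f = 5; +1 → 6 = g.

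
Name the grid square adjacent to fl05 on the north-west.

Longitude square 0; −1 → -1, wraps to 9, carry into field.
Longitude field F = 5; −1 → 4 = E.
Latitude square 5; +1 → 6.

EL96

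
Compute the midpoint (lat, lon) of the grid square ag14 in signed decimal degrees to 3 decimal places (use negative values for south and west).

-25.500, -177.000

Field A=0, G=6: +0·20° lon, +6·10° lat → SW at lon -180°, lat -30°.
Square 1, 4: +1·2° lon, +4·1° lat → SW at lon -178°, lat -26°.
Cell spans 2° lon × 1° lat. Centre is SW corner plus half of each.
latitude -25.500, longitude -177.000.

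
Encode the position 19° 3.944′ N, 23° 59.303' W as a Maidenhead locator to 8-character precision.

Shift to the Maidenhead origin (180°W, 90°S): lon 156.01162, lat 109.06573.
Field: 156.01162/20 → 7 → H, 109.06573/10 → 10 → K; chars HK.
Square: 16.01162/2 → 8, 9.06573/1 → 9; chars 89.
Subsquare: 0.01162/0.0833333 → 0 → a, 0.06573/0.0416667 → 1 → b; chars ab.
Extended square: 0.01162/0.00833333 → 1, 0.02407/0.00416667 → 5; chars 15.

HK89ab15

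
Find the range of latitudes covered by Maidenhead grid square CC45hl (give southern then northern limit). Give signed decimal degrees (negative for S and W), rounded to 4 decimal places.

-64.5417, -64.5000

Field C=2, C=2: +2·20° lon, +2·10° lat → SW at lon -140°, lat -70°.
Square 4, 5: +4·2° lon, +5·1° lat → SW at lon -132°, lat -65°.
Subsquare h=7, l=11: +7·0.0833333° lon, +11·0.0416667° lat → SW at lon -131.417°, lat -64.5417°.
Cell spans 0.0833333° lon × 0.0416667° lat.
south -64.5417, north -64.5000.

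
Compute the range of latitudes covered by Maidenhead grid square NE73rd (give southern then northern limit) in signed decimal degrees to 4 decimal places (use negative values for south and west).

-46.8750, -46.8333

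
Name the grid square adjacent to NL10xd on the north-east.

Longitude subsquare x = 23; +1 → 24, wraps to 0 = a, carry into square.
Longitude square 1; +1 → 2.
Latitude subsquare d = 3; +1 → 4 = e.

NL20ae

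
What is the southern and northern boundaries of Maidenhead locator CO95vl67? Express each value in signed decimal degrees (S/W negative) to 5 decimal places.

Field C=2, O=14: +2·20° lon, +14·10° lat → SW at lon -140°, lat 50°.
Square 9, 5: +9·2° lon, +5·1° lat → SW at lon -122°, lat 55°.
Subsquare v=21, l=11: +21·0.0833333° lon, +11·0.0416667° lat → SW at lon -120.25°, lat 55.4583°.
Extended square 6, 7: +6·0.00833333° lon, +7·0.00416667° lat → SW at lon -120.2°, lat 55.4875°.
Cell spans 0.00833333° lon × 0.00416667° lat.
south 55.48750, north 55.49167.

55.48750, 55.49167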